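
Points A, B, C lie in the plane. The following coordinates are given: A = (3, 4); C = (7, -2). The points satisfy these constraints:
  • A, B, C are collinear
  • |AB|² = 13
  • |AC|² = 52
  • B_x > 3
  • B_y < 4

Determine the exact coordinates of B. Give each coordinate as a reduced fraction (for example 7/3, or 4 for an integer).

1. B_x = 5  [[A, B, C are collinear ⇒ -6x-4y+34=0] ∩ [|B−(3, 4)|²=13]]
2. B_y = 1  [[A, B, C are collinear ⇒ -6x-4y+34=0] ∩ [|B−(3, 4)|²=13]]
   so B = (5, 1)

B = (5, 1)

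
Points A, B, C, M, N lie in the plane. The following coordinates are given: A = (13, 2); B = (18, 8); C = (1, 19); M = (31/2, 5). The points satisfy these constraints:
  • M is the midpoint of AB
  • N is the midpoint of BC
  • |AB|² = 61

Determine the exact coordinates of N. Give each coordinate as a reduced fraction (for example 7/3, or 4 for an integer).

1. N_x = 19/2  [2·N = B+C = (18, 8)+(1, 19)]
2. N_y = 27/2  [2·N = B+C = (18, 8)+(1, 19)]
   so N = (19/2, 27/2)

N = (19/2, 27/2)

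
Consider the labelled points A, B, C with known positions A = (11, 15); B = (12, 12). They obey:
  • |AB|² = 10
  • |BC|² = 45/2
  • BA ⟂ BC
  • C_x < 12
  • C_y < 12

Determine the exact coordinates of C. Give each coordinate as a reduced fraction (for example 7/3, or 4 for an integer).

1. C_x = 15/2  [[BA ⟂ BC ⇒ -1x+3y-24=0] ∩ [|C−(12, 12)|²=45/2]]
2. C_y = 21/2  [[BA ⟂ BC ⇒ -1x+3y-24=0] ∩ [|C−(12, 12)|²=45/2]]
   so C = (15/2, 21/2)

C = (15/2, 21/2)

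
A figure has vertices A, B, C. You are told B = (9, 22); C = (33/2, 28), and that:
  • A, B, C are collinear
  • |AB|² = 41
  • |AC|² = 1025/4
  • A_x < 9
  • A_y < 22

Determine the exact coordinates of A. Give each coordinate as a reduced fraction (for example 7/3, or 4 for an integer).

A = (4, 18)

1. A_x = 4  [[A, B, C are collinear ⇒ -6x+15/2y-111=0] ∩ [|A−(9, 22)|²=41]]
2. A_y = 18  [[A, B, C are collinear ⇒ -6x+15/2y-111=0] ∩ [|A−(9, 22)|²=41]]
   so A = (4, 18)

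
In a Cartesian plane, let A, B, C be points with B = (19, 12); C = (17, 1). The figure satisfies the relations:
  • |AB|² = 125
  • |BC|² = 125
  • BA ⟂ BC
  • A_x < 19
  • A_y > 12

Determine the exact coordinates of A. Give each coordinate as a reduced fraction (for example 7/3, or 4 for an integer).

1. A_x = 8  [[BA ⟂ BC ⇒ -2x-11y+170=0] ∩ [|A−(19, 12)|²=125]]
2. A_y = 14  [[BA ⟂ BC ⇒ -2x-11y+170=0] ∩ [|A−(19, 12)|²=125]]
   so A = (8, 14)

A = (8, 14)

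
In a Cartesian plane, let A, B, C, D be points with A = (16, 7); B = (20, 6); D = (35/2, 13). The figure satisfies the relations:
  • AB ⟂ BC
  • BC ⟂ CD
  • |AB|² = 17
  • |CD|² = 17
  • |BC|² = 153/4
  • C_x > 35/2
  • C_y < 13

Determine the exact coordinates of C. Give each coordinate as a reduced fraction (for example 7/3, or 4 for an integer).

C = (43/2, 12)

1. C_x = 43/2  [[AB ⟂ BC ⇒ 4x-1y-74=0] ∩ [|C−(35/2, 13)|²=17]]
2. C_y = 12  [[AB ⟂ BC ⇒ 4x-1y-74=0] ∩ [|C−(35/2, 13)|²=17]]
   so C = (43/2, 12)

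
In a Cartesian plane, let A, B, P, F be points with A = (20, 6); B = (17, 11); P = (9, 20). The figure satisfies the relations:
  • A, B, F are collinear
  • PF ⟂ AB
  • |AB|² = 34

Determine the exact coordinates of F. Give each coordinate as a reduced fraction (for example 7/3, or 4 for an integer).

1. F_x = 371/34  [[A, B, F are collinear ⇒ -5x-3y+118=0] ∩ [PF ⟂ AB ⇒ -3x+5y-73=0]]
2. F_y = 719/34  [[A, B, F are collinear ⇒ -5x-3y+118=0] ∩ [PF ⟂ AB ⇒ -3x+5y-73=0]]
   so F = (371/34, 719/34)

F = (371/34, 719/34)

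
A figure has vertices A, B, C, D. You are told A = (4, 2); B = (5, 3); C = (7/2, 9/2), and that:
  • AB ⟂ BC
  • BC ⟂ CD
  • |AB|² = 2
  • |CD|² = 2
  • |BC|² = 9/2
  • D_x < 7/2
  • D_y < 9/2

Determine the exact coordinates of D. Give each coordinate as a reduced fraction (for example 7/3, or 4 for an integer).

D = (5/2, 7/2)

1. D_x = 5/2  [[BC ⟂ CD ⇒ -3/2x+3/2y-3/2=0] ∩ [|D−(7/2, 9/2)|²=2]]
2. D_y = 7/2  [[BC ⟂ CD ⇒ -3/2x+3/2y-3/2=0] ∩ [|D−(7/2, 9/2)|²=2]]
   so D = (5/2, 7/2)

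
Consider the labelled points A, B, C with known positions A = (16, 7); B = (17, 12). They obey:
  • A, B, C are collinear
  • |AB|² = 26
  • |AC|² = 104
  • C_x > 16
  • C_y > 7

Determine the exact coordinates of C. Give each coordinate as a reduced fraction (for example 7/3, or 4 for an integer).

1. C_x = 18  [[A, B, C are collinear ⇒ -5x+1y+73=0] ∩ [|C−(16, 7)|²=104]]
2. C_y = 17  [[A, B, C are collinear ⇒ -5x+1y+73=0] ∩ [|C−(16, 7)|²=104]]
   so C = (18, 17)

C = (18, 17)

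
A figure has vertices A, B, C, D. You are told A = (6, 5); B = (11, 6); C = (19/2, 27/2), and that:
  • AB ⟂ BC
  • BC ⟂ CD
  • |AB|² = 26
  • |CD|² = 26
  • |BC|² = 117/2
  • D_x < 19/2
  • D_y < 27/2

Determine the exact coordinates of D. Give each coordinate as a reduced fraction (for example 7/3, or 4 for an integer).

1. D_x = 9/2  [[BC ⟂ CD ⇒ -3/2x+15/2y-87=0] ∩ [|D−(19/2, 27/2)|²=26]]
2. D_y = 25/2  [[BC ⟂ CD ⇒ -3/2x+15/2y-87=0] ∩ [|D−(19/2, 27/2)|²=26]]
   so D = (9/2, 25/2)

D = (9/2, 25/2)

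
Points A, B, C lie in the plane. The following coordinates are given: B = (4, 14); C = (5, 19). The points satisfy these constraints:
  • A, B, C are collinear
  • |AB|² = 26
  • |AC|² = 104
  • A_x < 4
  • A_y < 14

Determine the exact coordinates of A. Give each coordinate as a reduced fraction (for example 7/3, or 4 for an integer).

1. A_x = 3  [[A, B, C are collinear ⇒ -5x+1y+6=0] ∩ [|A−(4, 14)|²=26]]
2. A_y = 9  [[A, B, C are collinear ⇒ -5x+1y+6=0] ∩ [|A−(4, 14)|²=26]]
   so A = (3, 9)

A = (3, 9)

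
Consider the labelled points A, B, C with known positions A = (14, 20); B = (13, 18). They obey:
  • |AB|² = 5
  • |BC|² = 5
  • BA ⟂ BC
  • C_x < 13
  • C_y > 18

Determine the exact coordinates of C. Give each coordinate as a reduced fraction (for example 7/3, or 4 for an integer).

1. C_x = 11  [[BA ⟂ BC ⇒ 1x+2y-49=0] ∩ [|C−(13, 18)|²=5]]
2. C_y = 19  [[BA ⟂ BC ⇒ 1x+2y-49=0] ∩ [|C−(13, 18)|²=5]]
   so C = (11, 19)

C = (11, 19)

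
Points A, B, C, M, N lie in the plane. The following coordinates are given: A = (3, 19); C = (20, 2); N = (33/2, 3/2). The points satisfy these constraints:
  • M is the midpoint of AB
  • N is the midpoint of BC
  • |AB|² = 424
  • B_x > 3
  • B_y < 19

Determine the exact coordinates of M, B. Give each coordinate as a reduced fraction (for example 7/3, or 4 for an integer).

1. B_x = 13  [B = 2·N−C = 2·(33/2, 3/2)−(20, 2)]
2. B_y = 1  [B = 2·N−C = 2·(33/2, 3/2)−(20, 2)]
   so B = (13, 1)
3. M_x = 8  [2·M = A+B = (3, 19)+(13, 1)]
4. M_y = 10  [2·M = A+B = (3, 19)+(13, 1)]
   so M = (8, 10)

M = (8, 10)
B = (13, 1)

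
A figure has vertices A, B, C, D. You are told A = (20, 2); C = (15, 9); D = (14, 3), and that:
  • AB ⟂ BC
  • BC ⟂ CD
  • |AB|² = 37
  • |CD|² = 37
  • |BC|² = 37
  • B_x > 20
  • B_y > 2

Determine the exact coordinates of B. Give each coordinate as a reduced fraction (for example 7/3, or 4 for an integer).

B = (21, 8)

1. B_x = 21  [[BC ⟂ CD ⇒ 1x+6y-69=0] ∩ [|B−(20, 2)|²=37]]
2. B_y = 8  [[BC ⟂ CD ⇒ 1x+6y-69=0] ∩ [|B−(20, 2)|²=37]]
   so B = (21, 8)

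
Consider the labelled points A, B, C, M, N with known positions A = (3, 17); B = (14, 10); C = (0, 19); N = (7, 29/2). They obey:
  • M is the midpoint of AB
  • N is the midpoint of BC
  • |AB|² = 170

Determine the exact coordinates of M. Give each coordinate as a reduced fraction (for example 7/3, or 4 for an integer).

1. M_x = 17/2  [2·M = A+B = (3, 17)+(14, 10)]
2. M_y = 27/2  [2·M = A+B = (3, 17)+(14, 10)]
   so M = (17/2, 27/2)

M = (17/2, 27/2)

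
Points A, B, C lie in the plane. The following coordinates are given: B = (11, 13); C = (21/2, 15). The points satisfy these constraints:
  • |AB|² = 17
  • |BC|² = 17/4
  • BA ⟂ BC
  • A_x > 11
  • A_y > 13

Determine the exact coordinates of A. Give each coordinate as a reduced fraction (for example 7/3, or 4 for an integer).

1. A_x = 15  [[BA ⟂ BC ⇒ -1/2x+2y-41/2=0] ∩ [|A−(11, 13)|²=17]]
2. A_y = 14  [[BA ⟂ BC ⇒ -1/2x+2y-41/2=0] ∩ [|A−(11, 13)|²=17]]
   so A = (15, 14)

A = (15, 14)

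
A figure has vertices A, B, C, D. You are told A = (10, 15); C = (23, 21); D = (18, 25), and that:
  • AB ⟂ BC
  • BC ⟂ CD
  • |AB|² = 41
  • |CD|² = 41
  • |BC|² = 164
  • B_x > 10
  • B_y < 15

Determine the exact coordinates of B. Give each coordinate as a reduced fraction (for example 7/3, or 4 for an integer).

B = (15, 11)

1. B_x = 15  [[BC ⟂ CD ⇒ 5x-4y-31=0] ∩ [|B−(10, 15)|²=41]]
2. B_y = 11  [[BC ⟂ CD ⇒ 5x-4y-31=0] ∩ [|B−(10, 15)|²=41]]
   so B = (15, 11)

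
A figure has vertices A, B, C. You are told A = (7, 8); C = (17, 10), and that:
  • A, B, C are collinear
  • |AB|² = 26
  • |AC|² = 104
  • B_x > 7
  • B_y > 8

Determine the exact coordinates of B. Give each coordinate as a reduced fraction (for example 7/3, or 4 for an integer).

1. B_x = 12  [[A, B, C are collinear ⇒ 2x-10y+66=0] ∩ [|B−(7, 8)|²=26]]
2. B_y = 9  [[A, B, C are collinear ⇒ 2x-10y+66=0] ∩ [|B−(7, 8)|²=26]]
   so B = (12, 9)

B = (12, 9)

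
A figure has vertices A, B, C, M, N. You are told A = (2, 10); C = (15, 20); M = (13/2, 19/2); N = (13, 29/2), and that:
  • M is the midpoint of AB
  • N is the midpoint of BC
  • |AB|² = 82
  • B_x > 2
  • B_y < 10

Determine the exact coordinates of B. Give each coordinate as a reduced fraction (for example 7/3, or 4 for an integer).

1. B_x = 11  [B = 2·M−A = 2·(13/2, 19/2)−(2, 10)]
2. B_y = 9  [B = 2·M−A = 2·(13/2, 19/2)−(2, 10)]
   so B = (11, 9)

B = (11, 9)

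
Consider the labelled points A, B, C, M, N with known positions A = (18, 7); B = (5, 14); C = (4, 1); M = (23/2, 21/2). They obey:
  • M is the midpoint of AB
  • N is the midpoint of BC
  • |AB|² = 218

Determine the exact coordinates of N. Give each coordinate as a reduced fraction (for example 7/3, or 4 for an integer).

N = (9/2, 15/2)

1. N_x = 9/2  [2·N = B+C = (5, 14)+(4, 1)]
2. N_y = 15/2  [2·N = B+C = (5, 14)+(4, 1)]
   so N = (9/2, 15/2)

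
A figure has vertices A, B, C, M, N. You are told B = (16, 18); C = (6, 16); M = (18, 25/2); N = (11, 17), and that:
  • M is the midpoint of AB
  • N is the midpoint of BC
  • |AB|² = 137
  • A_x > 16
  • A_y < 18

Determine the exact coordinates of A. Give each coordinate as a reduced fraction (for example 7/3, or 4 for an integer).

A = (20, 7)

1. A_x = 20  [A = 2·M−B = 2·(18, 25/2)−(16, 18)]
2. A_y = 7  [A = 2·M−B = 2·(18, 25/2)−(16, 18)]
   so A = (20, 7)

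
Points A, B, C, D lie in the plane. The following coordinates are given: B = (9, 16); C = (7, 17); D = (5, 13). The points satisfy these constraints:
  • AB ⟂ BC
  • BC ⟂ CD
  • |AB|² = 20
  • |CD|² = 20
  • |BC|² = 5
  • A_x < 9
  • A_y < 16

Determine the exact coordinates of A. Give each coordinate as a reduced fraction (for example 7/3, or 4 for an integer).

A = (7, 12)

1. A_x = 7  [[AB ⟂ BC ⇒ 2x-1y-2=0] ∩ [|A−(9, 16)|²=20]]
2. A_y = 12  [[AB ⟂ BC ⇒ 2x-1y-2=0] ∩ [|A−(9, 16)|²=20]]
   so A = (7, 12)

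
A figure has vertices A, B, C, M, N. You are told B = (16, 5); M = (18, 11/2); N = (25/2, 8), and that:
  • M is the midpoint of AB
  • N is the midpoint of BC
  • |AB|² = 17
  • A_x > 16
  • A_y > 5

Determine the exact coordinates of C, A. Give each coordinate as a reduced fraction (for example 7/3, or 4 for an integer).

1. A_x = 20  [A = 2·M−B = 2·(18, 11/2)−(16, 5)]
2. A_y = 6  [A = 2·M−B = 2·(18, 11/2)−(16, 5)]
   so A = (20, 6)
3. C_x = 9  [C = 2·N−B = 2·(25/2, 8)−(16, 5)]
4. C_y = 11  [C = 2·N−B = 2·(25/2, 8)−(16, 5)]
   so C = (9, 11)

C = (9, 11)
A = (20, 6)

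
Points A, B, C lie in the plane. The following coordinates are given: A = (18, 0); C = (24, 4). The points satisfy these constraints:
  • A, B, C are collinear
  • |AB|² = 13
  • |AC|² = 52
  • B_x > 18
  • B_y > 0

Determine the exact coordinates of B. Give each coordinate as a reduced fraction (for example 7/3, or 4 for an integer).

B = (21, 2)

1. B_x = 21  [[A, B, C are collinear ⇒ 4x-6y-72=0] ∩ [|B−(18, 0)|²=13]]
2. B_y = 2  [[A, B, C are collinear ⇒ 4x-6y-72=0] ∩ [|B−(18, 0)|²=13]]
   so B = (21, 2)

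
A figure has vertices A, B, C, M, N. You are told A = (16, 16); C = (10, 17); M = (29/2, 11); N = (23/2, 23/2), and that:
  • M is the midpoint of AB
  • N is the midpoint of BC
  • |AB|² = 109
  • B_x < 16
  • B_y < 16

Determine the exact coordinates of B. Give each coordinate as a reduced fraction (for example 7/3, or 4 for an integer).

B = (13, 6)

1. B_x = 13  [B = 2·M−A = 2·(29/2, 11)−(16, 16)]
2. B_y = 6  [B = 2·M−A = 2·(29/2, 11)−(16, 16)]
   so B = (13, 6)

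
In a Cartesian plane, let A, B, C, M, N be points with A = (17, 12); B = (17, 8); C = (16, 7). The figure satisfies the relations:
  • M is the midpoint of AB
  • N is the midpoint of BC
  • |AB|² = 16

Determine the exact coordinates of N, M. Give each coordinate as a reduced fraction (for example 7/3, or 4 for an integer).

1. M_x = 17  [2·M = A+B = (17, 12)+(17, 8)]
2. M_y = 10  [2·M = A+B = (17, 12)+(17, 8)]
   so M = (17, 10)
3. N_x = 33/2  [2·N = B+C = (17, 8)+(16, 7)]
4. N_y = 15/2  [2·N = B+C = (17, 8)+(16, 7)]
   so N = (33/2, 15/2)

N = (33/2, 15/2)
M = (17, 10)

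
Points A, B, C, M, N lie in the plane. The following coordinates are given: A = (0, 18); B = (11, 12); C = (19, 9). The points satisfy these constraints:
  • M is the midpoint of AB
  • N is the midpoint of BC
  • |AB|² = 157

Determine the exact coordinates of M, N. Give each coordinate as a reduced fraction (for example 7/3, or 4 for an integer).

M = (11/2, 15)
N = (15, 21/2)

1. M_x = 11/2  [2·M = A+B = (0, 18)+(11, 12)]
2. M_y = 15  [2·M = A+B = (0, 18)+(11, 12)]
   so M = (11/2, 15)
3. N_x = 15  [2·N = B+C = (11, 12)+(19, 9)]
4. N_y = 21/2  [2·N = B+C = (11, 12)+(19, 9)]
   so N = (15, 21/2)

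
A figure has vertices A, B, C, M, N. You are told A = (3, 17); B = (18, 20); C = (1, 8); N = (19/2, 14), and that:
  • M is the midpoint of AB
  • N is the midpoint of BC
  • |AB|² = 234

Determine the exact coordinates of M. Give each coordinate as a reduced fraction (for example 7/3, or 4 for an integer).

1. M_x = 21/2  [2·M = A+B = (3, 17)+(18, 20)]
2. M_y = 37/2  [2·M = A+B = (3, 17)+(18, 20)]
   so M = (21/2, 37/2)

M = (21/2, 37/2)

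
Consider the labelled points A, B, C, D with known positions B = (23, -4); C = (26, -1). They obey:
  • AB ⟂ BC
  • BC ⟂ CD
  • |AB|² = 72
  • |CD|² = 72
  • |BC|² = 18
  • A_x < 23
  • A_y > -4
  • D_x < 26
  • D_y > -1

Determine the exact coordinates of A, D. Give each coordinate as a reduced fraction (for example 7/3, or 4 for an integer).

A = (17, 2)
D = (20, 5)

1. A_x = 17  [[AB ⟂ BC ⇒ -3x-3y+57=0] ∩ [|A−(23, -4)|²=72]]
2. A_y = 2  [[AB ⟂ BC ⇒ -3x-3y+57=0] ∩ [|A−(23, -4)|²=72]]
   so A = (17, 2)
3. D_x = 20  [[BC ⟂ CD ⇒ 3x+3y-75=0] ∩ [|D−(26, -1)|²=72]]
4. D_y = 5  [[BC ⟂ CD ⇒ 3x+3y-75=0] ∩ [|D−(26, -1)|²=72]]
   so D = (20, 5)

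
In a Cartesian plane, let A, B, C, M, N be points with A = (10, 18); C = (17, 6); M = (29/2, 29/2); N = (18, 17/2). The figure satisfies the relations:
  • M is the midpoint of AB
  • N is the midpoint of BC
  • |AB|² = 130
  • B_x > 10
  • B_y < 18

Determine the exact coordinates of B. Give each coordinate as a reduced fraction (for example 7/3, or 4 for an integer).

1. B_x = 19  [B = 2·M−A = 2·(29/2, 29/2)−(10, 18)]
2. B_y = 11  [B = 2·M−A = 2·(29/2, 29/2)−(10, 18)]
   so B = (19, 11)

B = (19, 11)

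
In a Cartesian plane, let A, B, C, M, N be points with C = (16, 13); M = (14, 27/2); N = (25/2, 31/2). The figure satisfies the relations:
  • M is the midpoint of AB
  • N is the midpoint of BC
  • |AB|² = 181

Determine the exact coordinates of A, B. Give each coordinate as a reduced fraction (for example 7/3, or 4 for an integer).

1. B_x = 9  [B = 2·N−C = 2·(25/2, 31/2)−(16, 13)]
2. B_y = 18  [B = 2·N−C = 2·(25/2, 31/2)−(16, 13)]
   so B = (9, 18)
3. A_x = 19  [A = 2·M−B = 2·(14, 27/2)−(9, 18)]
4. A_y = 9  [A = 2·M−B = 2·(14, 27/2)−(9, 18)]
   so A = (19, 9)

A = (19, 9)
B = (9, 18)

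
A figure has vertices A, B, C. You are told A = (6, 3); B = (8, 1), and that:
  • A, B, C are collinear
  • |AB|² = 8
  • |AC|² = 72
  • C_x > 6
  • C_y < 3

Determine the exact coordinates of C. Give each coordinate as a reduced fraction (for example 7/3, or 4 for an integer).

1. C_x = 12  [[A, B, C are collinear ⇒ 2x+2y-18=0] ∩ [|C−(6, 3)|²=72]]
2. C_y = -3  [[A, B, C are collinear ⇒ 2x+2y-18=0] ∩ [|C−(6, 3)|²=72]]
   so C = (12, -3)

C = (12, -3)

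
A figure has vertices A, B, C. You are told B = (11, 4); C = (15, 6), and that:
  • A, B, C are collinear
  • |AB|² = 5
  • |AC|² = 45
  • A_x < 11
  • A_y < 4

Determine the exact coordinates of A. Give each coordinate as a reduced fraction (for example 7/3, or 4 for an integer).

A = (9, 3)

1. A_x = 9  [[A, B, C are collinear ⇒ -2x+4y+6=0] ∩ [|A−(11, 4)|²=5]]
2. A_y = 3  [[A, B, C are collinear ⇒ -2x+4y+6=0] ∩ [|A−(11, 4)|²=5]]
   so A = (9, 3)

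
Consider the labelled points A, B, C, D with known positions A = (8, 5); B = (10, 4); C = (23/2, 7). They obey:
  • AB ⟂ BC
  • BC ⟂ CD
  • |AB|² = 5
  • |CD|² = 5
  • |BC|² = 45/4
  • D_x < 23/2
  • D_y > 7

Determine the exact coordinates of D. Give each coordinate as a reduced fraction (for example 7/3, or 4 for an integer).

1. D_x = 19/2  [[BC ⟂ CD ⇒ 3/2x+3y-153/4=0] ∩ [|D−(23/2, 7)|²=5]]
2. D_y = 8  [[BC ⟂ CD ⇒ 3/2x+3y-153/4=0] ∩ [|D−(23/2, 7)|²=5]]
   so D = (19/2, 8)

D = (19/2, 8)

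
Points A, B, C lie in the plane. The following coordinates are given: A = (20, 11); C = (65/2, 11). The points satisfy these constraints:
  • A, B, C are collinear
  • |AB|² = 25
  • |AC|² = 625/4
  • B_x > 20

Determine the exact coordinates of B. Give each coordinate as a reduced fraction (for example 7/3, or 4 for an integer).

B = (25, 11)

1. B_x = 25  [[A, B, C are collinear ⇒ -25/2y+275/2=0] ∩ [|B−(20, 11)|²=25]]
2. B_y = 11  [[A, B, C are collinear ⇒ -25/2y+275/2=0] ∩ [|B−(20, 11)|²=25]]
   so B = (25, 11)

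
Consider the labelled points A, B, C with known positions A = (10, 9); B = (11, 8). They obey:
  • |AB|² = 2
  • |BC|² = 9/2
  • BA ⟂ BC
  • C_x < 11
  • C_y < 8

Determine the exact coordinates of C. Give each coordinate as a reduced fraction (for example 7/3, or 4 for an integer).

C = (19/2, 13/2)

1. C_x = 19/2  [[BA ⟂ BC ⇒ -1x+1y+3=0] ∩ [|C−(11, 8)|²=9/2]]
2. C_y = 13/2  [[BA ⟂ BC ⇒ -1x+1y+3=0] ∩ [|C−(11, 8)|²=9/2]]
   so C = (19/2, 13/2)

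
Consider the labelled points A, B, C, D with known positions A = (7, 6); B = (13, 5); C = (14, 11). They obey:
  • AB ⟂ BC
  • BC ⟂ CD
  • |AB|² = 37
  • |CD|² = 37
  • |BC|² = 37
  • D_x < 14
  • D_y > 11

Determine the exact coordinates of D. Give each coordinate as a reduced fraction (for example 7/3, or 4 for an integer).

1. D_x = 8  [[BC ⟂ CD ⇒ 1x+6y-80=0] ∩ [|D−(14, 11)|²=37]]
2. D_y = 12  [[BC ⟂ CD ⇒ 1x+6y-80=0] ∩ [|D−(14, 11)|²=37]]
   so D = (8, 12)

D = (8, 12)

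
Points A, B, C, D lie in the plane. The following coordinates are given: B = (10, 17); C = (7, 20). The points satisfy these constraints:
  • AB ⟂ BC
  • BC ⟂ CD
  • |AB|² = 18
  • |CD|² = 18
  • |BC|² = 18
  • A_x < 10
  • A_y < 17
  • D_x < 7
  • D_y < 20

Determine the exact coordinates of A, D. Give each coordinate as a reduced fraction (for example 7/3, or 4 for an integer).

A = (7, 14)
D = (4, 17)

1. A_x = 7  [[AB ⟂ BC ⇒ 3x-3y+21=0] ∩ [|A−(10, 17)|²=18]]
2. A_y = 14  [[AB ⟂ BC ⇒ 3x-3y+21=0] ∩ [|A−(10, 17)|²=18]]
   so A = (7, 14)
3. D_x = 4  [[BC ⟂ CD ⇒ -3x+3y-39=0] ∩ [|D−(7, 20)|²=18]]
4. D_y = 17  [[BC ⟂ CD ⇒ -3x+3y-39=0] ∩ [|D−(7, 20)|²=18]]
   so D = (4, 17)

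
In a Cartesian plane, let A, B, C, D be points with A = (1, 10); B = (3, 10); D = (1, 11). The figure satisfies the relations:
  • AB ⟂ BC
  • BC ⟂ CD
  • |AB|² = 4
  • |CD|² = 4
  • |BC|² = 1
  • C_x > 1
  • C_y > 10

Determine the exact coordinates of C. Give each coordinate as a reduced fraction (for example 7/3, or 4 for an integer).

1. C_x = 3  [[AB ⟂ BC ⇒ 2x-6=0] ∩ [|C−(1, 11)|²=4]]
2. C_y = 11  [[AB ⟂ BC ⇒ 2x-6=0] ∩ [|C−(1, 11)|²=4]]
   so C = (3, 11)

C = (3, 11)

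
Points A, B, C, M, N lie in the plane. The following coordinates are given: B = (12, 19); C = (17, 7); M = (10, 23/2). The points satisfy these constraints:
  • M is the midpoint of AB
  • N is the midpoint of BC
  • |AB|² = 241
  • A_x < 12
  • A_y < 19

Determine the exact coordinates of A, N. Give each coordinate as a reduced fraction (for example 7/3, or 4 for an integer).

A = (8, 4)
N = (29/2, 13)

1. A_x = 8  [A = 2·M−B = 2·(10, 23/2)−(12, 19)]
2. A_y = 4  [A = 2·M−B = 2·(10, 23/2)−(12, 19)]
   so A = (8, 4)
3. N_x = 29/2  [2·N = B+C = (12, 19)+(17, 7)]
4. N_y = 13  [2·N = B+C = (12, 19)+(17, 7)]
   so N = (29/2, 13)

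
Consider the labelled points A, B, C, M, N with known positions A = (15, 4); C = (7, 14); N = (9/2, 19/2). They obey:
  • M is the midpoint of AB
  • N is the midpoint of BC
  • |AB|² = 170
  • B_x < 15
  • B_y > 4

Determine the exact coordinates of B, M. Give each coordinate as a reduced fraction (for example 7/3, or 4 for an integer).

B = (2, 5)
M = (17/2, 9/2)

1. B_x = 2  [B = 2·N−C = 2·(9/2, 19/2)−(7, 14)]
2. B_y = 5  [B = 2·N−C = 2·(9/2, 19/2)−(7, 14)]
   so B = (2, 5)
3. M_x = 17/2  [2·M = A+B = (15, 4)+(2, 5)]
4. M_y = 9/2  [2·M = A+B = (15, 4)+(2, 5)]
   so M = (17/2, 9/2)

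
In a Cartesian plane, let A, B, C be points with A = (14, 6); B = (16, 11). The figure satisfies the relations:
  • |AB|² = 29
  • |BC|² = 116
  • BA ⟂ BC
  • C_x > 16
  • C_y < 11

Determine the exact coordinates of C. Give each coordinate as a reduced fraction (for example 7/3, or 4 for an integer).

C = (26, 7)

1. C_x = 26  [[BA ⟂ BC ⇒ -2x-5y+87=0] ∩ [|C−(16, 11)|²=116]]
2. C_y = 7  [[BA ⟂ BC ⇒ -2x-5y+87=0] ∩ [|C−(16, 11)|²=116]]
   so C = (26, 7)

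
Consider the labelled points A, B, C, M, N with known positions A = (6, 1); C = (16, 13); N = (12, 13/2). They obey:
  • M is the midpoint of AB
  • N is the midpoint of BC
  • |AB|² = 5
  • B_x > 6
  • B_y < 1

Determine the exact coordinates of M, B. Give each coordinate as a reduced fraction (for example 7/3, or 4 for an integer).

M = (7, 1/2)
B = (8, 0)

1. B_x = 8  [B = 2·N−C = 2·(12, 13/2)−(16, 13)]
2. B_y = 0  [B = 2·N−C = 2·(12, 13/2)−(16, 13)]
   so B = (8, 0)
3. M_x = 7  [2·M = A+B = (6, 1)+(8, 0)]
4. M_y = 1/2  [2·M = A+B = (6, 1)+(8, 0)]
   so M = (7, 1/2)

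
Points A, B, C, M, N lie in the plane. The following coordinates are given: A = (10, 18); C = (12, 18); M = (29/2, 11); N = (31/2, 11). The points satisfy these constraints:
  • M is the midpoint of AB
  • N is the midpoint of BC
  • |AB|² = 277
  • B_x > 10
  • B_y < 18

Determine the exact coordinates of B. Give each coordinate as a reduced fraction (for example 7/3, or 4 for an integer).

1. B_x = 19  [B = 2·M−A = 2·(29/2, 11)−(10, 18)]
2. B_y = 4  [B = 2·M−A = 2·(29/2, 11)−(10, 18)]
   so B = (19, 4)

B = (19, 4)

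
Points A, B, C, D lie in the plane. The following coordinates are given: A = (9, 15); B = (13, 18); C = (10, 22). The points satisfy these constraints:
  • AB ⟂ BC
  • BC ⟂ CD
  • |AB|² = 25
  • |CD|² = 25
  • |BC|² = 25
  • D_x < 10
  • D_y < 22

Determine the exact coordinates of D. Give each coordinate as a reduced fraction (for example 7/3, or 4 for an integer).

D = (6, 19)

1. D_x = 6  [[BC ⟂ CD ⇒ -3x+4y-58=0] ∩ [|D−(10, 22)|²=25]]
2. D_y = 19  [[BC ⟂ CD ⇒ -3x+4y-58=0] ∩ [|D−(10, 22)|²=25]]
   so D = (6, 19)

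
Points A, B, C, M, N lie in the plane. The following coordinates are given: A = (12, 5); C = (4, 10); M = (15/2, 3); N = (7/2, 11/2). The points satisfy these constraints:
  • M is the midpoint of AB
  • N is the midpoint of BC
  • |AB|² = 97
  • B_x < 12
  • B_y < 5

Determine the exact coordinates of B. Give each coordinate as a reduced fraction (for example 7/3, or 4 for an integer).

1. B_x = 3  [B = 2·M−A = 2·(15/2, 3)−(12, 5)]
2. B_y = 1  [B = 2·M−A = 2·(15/2, 3)−(12, 5)]
   so B = (3, 1)

B = (3, 1)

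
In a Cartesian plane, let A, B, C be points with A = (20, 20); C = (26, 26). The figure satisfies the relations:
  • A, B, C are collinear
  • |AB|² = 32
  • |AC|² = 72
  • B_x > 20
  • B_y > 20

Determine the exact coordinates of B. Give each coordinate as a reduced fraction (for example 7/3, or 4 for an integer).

B = (24, 24)

1. B_x = 24  [[A, B, C are collinear ⇒ 6x-6y=0] ∩ [|B−(20, 20)|²=32]]
2. B_y = 24  [[A, B, C are collinear ⇒ 6x-6y=0] ∩ [|B−(20, 20)|²=32]]
   so B = (24, 24)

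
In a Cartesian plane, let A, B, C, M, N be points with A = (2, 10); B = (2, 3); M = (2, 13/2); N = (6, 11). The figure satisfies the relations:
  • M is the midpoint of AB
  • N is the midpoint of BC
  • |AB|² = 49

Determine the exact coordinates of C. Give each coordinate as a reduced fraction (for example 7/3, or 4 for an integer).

C = (10, 19)

1. C_x = 10  [C = 2·N−B = 2·(6, 11)−(2, 3)]
2. C_y = 19  [C = 2·N−B = 2·(6, 11)−(2, 3)]
   so C = (10, 19)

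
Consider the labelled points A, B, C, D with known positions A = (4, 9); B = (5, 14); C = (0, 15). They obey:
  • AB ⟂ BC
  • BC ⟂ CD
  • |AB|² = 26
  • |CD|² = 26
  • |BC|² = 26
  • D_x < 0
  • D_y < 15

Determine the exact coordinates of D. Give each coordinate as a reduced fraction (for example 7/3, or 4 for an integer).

1. D_x = -1  [[BC ⟂ CD ⇒ -5x+1y-15=0] ∩ [|D−(0, 15)|²=26]]
2. D_y = 10  [[BC ⟂ CD ⇒ -5x+1y-15=0] ∩ [|D−(0, 15)|²=26]]
   so D = (-1, 10)

D = (-1, 10)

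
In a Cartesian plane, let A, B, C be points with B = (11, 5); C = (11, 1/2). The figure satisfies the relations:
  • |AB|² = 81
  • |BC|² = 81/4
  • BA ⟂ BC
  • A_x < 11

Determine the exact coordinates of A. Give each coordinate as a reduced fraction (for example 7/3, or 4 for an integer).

A = (2, 5)

1. A_x = 2  [[BA ⟂ BC ⇒ -9/2y+45/2=0] ∩ [|A−(11, 5)|²=81]]
2. A_y = 5  [[BA ⟂ BC ⇒ -9/2y+45/2=0] ∩ [|A−(11, 5)|²=81]]
   so A = (2, 5)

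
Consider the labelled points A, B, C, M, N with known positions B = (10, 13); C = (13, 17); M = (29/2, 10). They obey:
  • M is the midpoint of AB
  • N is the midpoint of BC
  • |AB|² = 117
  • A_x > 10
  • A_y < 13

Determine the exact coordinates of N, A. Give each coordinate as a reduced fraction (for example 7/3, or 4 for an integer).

1. A_x = 19  [A = 2·M−B = 2·(29/2, 10)−(10, 13)]
2. A_y = 7  [A = 2·M−B = 2·(29/2, 10)−(10, 13)]
   so A = (19, 7)
3. N_x = 23/2  [2·N = B+C = (10, 13)+(13, 17)]
4. N_y = 15  [2·N = B+C = (10, 13)+(13, 17)]
   so N = (23/2, 15)

N = (23/2, 15)
A = (19, 7)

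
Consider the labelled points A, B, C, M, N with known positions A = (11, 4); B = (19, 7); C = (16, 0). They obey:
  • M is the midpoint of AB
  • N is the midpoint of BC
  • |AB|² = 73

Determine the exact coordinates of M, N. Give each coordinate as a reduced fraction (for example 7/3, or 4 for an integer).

1. M_x = 15  [2·M = A+B = (11, 4)+(19, 7)]
2. M_y = 11/2  [2·M = A+B = (11, 4)+(19, 7)]
   so M = (15, 11/2)
3. N_x = 35/2  [2·N = B+C = (19, 7)+(16, 0)]
4. N_y = 7/2  [2·N = B+C = (19, 7)+(16, 0)]
   so N = (35/2, 7/2)

M = (15, 11/2)
N = (35/2, 7/2)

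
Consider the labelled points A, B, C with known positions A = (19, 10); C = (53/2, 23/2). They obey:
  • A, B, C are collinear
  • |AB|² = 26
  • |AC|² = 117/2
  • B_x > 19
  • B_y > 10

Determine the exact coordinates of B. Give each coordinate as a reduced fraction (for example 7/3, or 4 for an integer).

B = (24, 11)

1. B_x = 24  [[A, B, C are collinear ⇒ 3/2x-15/2y+93/2=0] ∩ [|B−(19, 10)|²=26]]
2. B_y = 11  [[A, B, C are collinear ⇒ 3/2x-15/2y+93/2=0] ∩ [|B−(19, 10)|²=26]]
   so B = (24, 11)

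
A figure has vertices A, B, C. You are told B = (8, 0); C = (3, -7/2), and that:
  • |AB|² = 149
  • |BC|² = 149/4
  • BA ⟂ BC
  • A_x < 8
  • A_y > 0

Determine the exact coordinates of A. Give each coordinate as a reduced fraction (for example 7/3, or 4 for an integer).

1. A_x = 1  [[BA ⟂ BC ⇒ -5x-7/2y+40=0] ∩ [|A−(8, 0)|²=149]]
2. A_y = 10  [[BA ⟂ BC ⇒ -5x-7/2y+40=0] ∩ [|A−(8, 0)|²=149]]
   so A = (1, 10)

A = (1, 10)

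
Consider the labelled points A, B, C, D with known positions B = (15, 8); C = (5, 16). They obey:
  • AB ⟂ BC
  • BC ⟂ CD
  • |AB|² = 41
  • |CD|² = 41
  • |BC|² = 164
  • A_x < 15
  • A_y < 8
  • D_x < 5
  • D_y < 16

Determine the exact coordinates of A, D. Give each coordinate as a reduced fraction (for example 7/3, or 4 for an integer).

A = (11, 3)
D = (1, 11)

1. A_x = 11  [[AB ⟂ BC ⇒ 10x-8y-86=0] ∩ [|A−(15, 8)|²=41]]
2. A_y = 3  [[AB ⟂ BC ⇒ 10x-8y-86=0] ∩ [|A−(15, 8)|²=41]]
   so A = (11, 3)
3. D_x = 1  [[BC ⟂ CD ⇒ -10x+8y-78=0] ∩ [|D−(5, 16)|²=41]]
4. D_y = 11  [[BC ⟂ CD ⇒ -10x+8y-78=0] ∩ [|D−(5, 16)|²=41]]
   so D = (1, 11)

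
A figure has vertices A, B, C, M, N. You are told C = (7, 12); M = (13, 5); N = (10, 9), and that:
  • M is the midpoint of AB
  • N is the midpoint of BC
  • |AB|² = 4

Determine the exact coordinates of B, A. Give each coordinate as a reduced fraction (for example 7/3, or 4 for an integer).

1. B_x = 13  [B = 2·N−C = 2·(10, 9)−(7, 12)]
2. B_y = 6  [B = 2·N−C = 2·(10, 9)−(7, 12)]
   so B = (13, 6)
3. A_x = 13  [A = 2·M−B = 2·(13, 5)−(13, 6)]
4. A_y = 4  [A = 2·M−B = 2·(13, 5)−(13, 6)]
   so A = (13, 4)

B = (13, 6)
A = (13, 4)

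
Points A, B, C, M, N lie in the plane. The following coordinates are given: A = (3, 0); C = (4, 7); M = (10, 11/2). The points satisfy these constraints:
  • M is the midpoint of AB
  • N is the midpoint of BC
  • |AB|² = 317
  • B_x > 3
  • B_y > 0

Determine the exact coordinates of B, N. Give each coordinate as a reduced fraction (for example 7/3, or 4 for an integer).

1. B_x = 17  [B = 2·M−A = 2·(10, 11/2)−(3, 0)]
2. B_y = 11  [B = 2·M−A = 2·(10, 11/2)−(3, 0)]
   so B = (17, 11)
3. N_x = 21/2  [2·N = B+C = (17, 11)+(4, 7)]
4. N_y = 9  [2·N = B+C = (17, 11)+(4, 7)]
   so N = (21/2, 9)

B = (17, 11)
N = (21/2, 9)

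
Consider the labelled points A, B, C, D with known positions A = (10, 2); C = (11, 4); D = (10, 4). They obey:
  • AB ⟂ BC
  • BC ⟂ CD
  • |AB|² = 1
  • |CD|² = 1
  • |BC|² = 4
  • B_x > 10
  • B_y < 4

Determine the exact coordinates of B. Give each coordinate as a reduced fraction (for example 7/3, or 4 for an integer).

B = (11, 2)

1. B_x = 11  [[BC ⟂ CD ⇒ 1x-11=0] ∩ [|B−(10, 2)|²=1]]
2. B_y = 2  [[BC ⟂ CD ⇒ 1x-11=0] ∩ [|B−(10, 2)|²=1]]
   so B = (11, 2)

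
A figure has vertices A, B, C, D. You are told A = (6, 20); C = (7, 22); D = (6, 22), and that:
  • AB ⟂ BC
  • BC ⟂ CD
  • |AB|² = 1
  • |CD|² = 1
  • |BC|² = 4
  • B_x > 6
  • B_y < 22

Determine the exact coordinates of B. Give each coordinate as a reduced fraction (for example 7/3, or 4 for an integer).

1. B_x = 7  [[BC ⟂ CD ⇒ 1x-7=0] ∩ [|B−(6, 20)|²=1]]
2. B_y = 20  [[BC ⟂ CD ⇒ 1x-7=0] ∩ [|B−(6, 20)|²=1]]
   so B = (7, 20)

B = (7, 20)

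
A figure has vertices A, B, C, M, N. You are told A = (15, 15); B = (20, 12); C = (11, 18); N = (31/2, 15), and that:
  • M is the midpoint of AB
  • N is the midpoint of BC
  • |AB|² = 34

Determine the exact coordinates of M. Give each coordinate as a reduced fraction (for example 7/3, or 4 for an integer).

M = (35/2, 27/2)

1. M_x = 35/2  [2·M = A+B = (15, 15)+(20, 12)]
2. M_y = 27/2  [2·M = A+B = (15, 15)+(20, 12)]
   so M = (35/2, 27/2)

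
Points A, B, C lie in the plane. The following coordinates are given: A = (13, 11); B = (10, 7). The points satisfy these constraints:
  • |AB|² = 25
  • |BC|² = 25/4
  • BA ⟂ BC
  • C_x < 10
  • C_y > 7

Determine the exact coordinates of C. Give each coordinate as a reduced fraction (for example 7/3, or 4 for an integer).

1. C_x = 8  [[BA ⟂ BC ⇒ 3x+4y-58=0] ∩ [|C−(10, 7)|²=25/4]]
2. C_y = 17/2  [[BA ⟂ BC ⇒ 3x+4y-58=0] ∩ [|C−(10, 7)|²=25/4]]
   so C = (8, 17/2)

C = (8, 17/2)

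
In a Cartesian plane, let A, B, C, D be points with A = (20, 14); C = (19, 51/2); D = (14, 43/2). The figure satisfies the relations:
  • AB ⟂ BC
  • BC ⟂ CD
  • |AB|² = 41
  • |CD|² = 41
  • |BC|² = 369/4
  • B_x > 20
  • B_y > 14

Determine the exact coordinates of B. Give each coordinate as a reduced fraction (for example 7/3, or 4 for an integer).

1. B_x = 25  [[BC ⟂ CD ⇒ 5x+4y-197=0] ∩ [|B−(20, 14)|²=41]]
2. B_y = 18  [[BC ⟂ CD ⇒ 5x+4y-197=0] ∩ [|B−(20, 14)|²=41]]
   so B = (25, 18)

B = (25, 18)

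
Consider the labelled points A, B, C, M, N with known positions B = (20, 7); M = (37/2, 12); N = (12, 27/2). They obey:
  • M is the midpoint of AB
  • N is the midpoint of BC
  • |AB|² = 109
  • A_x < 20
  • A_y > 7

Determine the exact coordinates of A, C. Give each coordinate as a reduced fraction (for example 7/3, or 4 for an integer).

1. A_x = 17  [A = 2·M−B = 2·(37/2, 12)−(20, 7)]
2. A_y = 17  [A = 2·M−B = 2·(37/2, 12)−(20, 7)]
   so A = (17, 17)
3. C_x = 4  [C = 2·N−B = 2·(12, 27/2)−(20, 7)]
4. C_y = 20  [C = 2·N−B = 2·(12, 27/2)−(20, 7)]
   so C = (4, 20)

A = (17, 17)
C = (4, 20)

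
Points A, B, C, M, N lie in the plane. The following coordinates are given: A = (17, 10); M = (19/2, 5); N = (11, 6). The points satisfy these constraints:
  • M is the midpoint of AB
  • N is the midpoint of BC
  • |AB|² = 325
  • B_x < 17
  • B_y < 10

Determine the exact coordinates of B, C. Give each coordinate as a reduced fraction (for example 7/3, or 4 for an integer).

B = (2, 0)
C = (20, 12)

1. B_x = 2  [B = 2·M−A = 2·(19/2, 5)−(17, 10)]
2. B_y = 0  [B = 2·M−A = 2·(19/2, 5)−(17, 10)]
   so B = (2, 0)
3. C_x = 20  [C = 2·N−B = 2·(11, 6)−(2, 0)]
4. C_y = 12  [C = 2·N−B = 2·(11, 6)−(2, 0)]
   so C = (20, 12)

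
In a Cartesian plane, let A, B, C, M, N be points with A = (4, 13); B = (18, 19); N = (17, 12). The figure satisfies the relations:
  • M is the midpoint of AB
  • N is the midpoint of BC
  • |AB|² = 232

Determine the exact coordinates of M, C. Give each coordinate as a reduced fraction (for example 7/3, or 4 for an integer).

1. M_x = 11  [2·M = A+B = (4, 13)+(18, 19)]
2. M_y = 16  [2·M = A+B = (4, 13)+(18, 19)]
   so M = (11, 16)
3. C_x = 16  [C = 2·N−B = 2·(17, 12)−(18, 19)]
4. C_y = 5  [C = 2·N−B = 2·(17, 12)−(18, 19)]
   so C = (16, 5)

M = (11, 16)
C = (16, 5)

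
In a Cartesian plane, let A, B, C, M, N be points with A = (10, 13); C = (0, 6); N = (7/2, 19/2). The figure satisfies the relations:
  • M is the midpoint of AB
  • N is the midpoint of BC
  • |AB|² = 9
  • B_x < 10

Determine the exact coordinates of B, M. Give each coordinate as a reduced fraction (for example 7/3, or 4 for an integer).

1. B_x = 7  [B = 2·N−C = 2·(7/2, 19/2)−(0, 6)]
2. B_y = 13  [B = 2·N−C = 2·(7/2, 19/2)−(0, 6)]
   so B = (7, 13)
3. M_x = 17/2  [2·M = A+B = (10, 13)+(7, 13)]
4. M_y = 13  [2·M = A+B = (10, 13)+(7, 13)]
   so M = (17/2, 13)

B = (7, 13)
M = (17/2, 13)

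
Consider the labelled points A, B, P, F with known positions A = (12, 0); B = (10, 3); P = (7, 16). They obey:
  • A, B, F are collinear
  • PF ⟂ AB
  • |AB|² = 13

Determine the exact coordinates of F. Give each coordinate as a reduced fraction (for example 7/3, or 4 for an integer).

F = (40/13, 174/13)

1. F_x = 40/13  [[A, B, F are collinear ⇒ -3x-2y+36=0] ∩ [PF ⟂ AB ⇒ -2x+3y-34=0]]
2. F_y = 174/13  [[A, B, F are collinear ⇒ -3x-2y+36=0] ∩ [PF ⟂ AB ⇒ -2x+3y-34=0]]
   so F = (40/13, 174/13)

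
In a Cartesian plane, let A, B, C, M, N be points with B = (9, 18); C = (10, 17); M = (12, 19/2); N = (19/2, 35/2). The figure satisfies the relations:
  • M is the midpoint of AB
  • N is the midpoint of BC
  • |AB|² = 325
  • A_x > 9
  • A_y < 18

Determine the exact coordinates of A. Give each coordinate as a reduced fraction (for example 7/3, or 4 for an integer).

A = (15, 1)

1. A_x = 15  [A = 2·M−B = 2·(12, 19/2)−(9, 18)]
2. A_y = 1  [A = 2·M−B = 2·(12, 19/2)−(9, 18)]
   so A = (15, 1)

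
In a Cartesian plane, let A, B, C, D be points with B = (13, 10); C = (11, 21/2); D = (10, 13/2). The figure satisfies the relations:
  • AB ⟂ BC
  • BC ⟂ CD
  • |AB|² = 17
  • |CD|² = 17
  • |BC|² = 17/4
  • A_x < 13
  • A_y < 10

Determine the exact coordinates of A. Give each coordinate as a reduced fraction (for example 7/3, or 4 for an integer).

A = (12, 6)

1. A_x = 12  [[AB ⟂ BC ⇒ 2x-1/2y-21=0] ∩ [|A−(13, 10)|²=17]]
2. A_y = 6  [[AB ⟂ BC ⇒ 2x-1/2y-21=0] ∩ [|A−(13, 10)|²=17]]
   so A = (12, 6)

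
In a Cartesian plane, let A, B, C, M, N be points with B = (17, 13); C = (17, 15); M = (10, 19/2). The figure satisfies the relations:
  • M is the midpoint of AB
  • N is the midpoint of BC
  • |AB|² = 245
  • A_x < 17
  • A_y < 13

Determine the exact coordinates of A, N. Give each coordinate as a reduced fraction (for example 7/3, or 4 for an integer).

A = (3, 6)
N = (17, 14)

1. A_x = 3  [A = 2·M−B = 2·(10, 19/2)−(17, 13)]
2. A_y = 6  [A = 2·M−B = 2·(10, 19/2)−(17, 13)]
   so A = (3, 6)
3. N_x = 17  [2·N = B+C = (17, 13)+(17, 15)]
4. N_y = 14  [2·N = B+C = (17, 13)+(17, 15)]
   so N = (17, 14)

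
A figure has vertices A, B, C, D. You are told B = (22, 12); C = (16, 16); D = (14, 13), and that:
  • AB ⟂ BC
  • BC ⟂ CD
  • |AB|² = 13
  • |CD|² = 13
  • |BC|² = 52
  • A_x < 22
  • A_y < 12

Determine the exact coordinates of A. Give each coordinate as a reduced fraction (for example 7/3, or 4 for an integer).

1. A_x = 20  [[AB ⟂ BC ⇒ 6x-4y-84=0] ∩ [|A−(22, 12)|²=13]]
2. A_y = 9  [[AB ⟂ BC ⇒ 6x-4y-84=0] ∩ [|A−(22, 12)|²=13]]
   so A = (20, 9)

A = (20, 9)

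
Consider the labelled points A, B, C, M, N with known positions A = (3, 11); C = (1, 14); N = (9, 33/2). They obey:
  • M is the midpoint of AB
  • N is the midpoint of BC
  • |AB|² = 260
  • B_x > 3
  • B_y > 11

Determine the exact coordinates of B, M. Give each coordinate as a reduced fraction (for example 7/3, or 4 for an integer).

B = (17, 19)
M = (10, 15)

1. B_x = 17  [B = 2·N−C = 2·(9, 33/2)−(1, 14)]
2. B_y = 19  [B = 2·N−C = 2·(9, 33/2)−(1, 14)]
   so B = (17, 19)
3. M_x = 10  [2·M = A+B = (3, 11)+(17, 19)]
4. M_y = 15  [2·M = A+B = (3, 11)+(17, 19)]
   so M = (10, 15)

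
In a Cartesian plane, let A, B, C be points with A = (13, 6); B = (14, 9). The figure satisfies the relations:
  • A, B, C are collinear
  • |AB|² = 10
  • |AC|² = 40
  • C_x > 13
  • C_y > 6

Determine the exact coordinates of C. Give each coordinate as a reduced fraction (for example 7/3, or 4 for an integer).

1. C_x = 15  [[A, B, C are collinear ⇒ -3x+1y+33=0] ∩ [|C−(13, 6)|²=40]]
2. C_y = 12  [[A, B, C are collinear ⇒ -3x+1y+33=0] ∩ [|C−(13, 6)|²=40]]
   so C = (15, 12)

C = (15, 12)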